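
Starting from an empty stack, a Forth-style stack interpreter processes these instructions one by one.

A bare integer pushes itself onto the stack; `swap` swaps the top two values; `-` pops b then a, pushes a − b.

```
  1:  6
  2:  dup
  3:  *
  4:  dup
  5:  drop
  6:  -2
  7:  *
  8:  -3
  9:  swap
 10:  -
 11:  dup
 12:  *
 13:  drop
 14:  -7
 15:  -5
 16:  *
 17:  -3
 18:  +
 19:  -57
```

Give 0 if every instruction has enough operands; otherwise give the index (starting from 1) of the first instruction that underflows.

0

6    → 6
dup  → 6 6
*    → 36
dup  → 36 36
drop → 36
-2   → 36 -2
*    → -72
-3   → -72 -3
swap → -3 -72
-    → 69
dup  → 69 69
*    → 4761
drop → (empty)
-7   → -7
-5   → -7 -5
*    → 35
-3   → 35 -3
+    → 32
-57  → 32 -57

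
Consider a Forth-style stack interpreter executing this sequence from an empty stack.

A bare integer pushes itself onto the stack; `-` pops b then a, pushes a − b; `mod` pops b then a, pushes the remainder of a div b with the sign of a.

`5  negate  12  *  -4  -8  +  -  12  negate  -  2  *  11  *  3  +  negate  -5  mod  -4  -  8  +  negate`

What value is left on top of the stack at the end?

5      -> 5
negate -> -5
12     -> -5 12
*      -> -60
-4     -> -60 -4
-8     -> -60 -4 -8
+      -> -60 -12
-      -> -48
12     -> -48 12
negate -> -48 -12
-      -> -36
2      -> -36 2
*      -> -72
11     -> -72 11
*      -> -792
3      -> -792 3
+      -> -789
negate -> 789
-5     -> 789 -5
mod    -> 4
-4     -> 4 -4
-      -> 8
8      -> 8 8
+      -> 16
negate -> -16

-16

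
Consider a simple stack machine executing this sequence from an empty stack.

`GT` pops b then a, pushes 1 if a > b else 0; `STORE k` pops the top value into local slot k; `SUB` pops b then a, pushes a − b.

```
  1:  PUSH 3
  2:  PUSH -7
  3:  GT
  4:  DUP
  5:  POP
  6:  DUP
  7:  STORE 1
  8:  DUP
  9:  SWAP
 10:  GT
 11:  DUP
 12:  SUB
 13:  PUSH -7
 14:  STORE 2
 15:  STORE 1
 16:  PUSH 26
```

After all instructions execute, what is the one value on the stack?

PUSH 3  : [3]
PUSH -7 : [3, -7]
GT      : [1]
DUP     : [1, 1]
POP     : [1]
DUP     : [1, 1]
STORE 1 : [1]
DUP     : [1, 1]
SWAP    : [1, 1]
GT      : [0]
DUP     : [0, 0]
SUB     : [0]
PUSH -7 : [0, -7]
STORE 2 : [0]
STORE 1 : []
PUSH 26 : [26]

26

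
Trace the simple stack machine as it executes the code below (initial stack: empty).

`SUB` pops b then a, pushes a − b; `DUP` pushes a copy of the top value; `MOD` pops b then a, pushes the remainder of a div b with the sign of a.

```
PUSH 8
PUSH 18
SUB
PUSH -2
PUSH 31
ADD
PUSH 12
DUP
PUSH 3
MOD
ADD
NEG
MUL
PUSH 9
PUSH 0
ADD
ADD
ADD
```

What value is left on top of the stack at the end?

PUSH 8  → [8]
PUSH 18 → [8, 18]
SUB     → [-10]
PUSH -2 → [-10, -2]
PUSH 31 → [-10, -2, 31]
ADD     → [-10, 29]
PUSH 12 → [-10, 29, 12]
DUP     → [-10, 29, 12, 12]
PUSH 3  → [-10, 29, 12, 12, 3]
MOD     → [-10, 29, 12, 0]
ADD     → [-10, 29, 12]
NEG     → [-10, 29, -12]
MUL     → [-10, -348]
PUSH 9  → [-10, -348, 9]
PUSH 0  → [-10, -348, 9, 0]
ADD     → [-10, -348, 9]
ADD     → [-10, -339]
ADD     → [-349]

-349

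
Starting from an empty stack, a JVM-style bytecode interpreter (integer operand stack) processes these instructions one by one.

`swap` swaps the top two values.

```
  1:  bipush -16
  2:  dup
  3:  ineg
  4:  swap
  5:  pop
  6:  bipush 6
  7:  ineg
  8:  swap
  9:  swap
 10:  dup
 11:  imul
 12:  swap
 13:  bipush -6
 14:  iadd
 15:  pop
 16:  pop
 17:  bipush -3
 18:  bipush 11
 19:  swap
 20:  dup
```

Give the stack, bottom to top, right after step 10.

[16, -6, -6]

bipush -16  -16
dup         -16 -16
ineg        -16 16
swap        16 -16
pop         16
bipush 6    16 6
ineg        16 -6
swap        -6 16
swap        16 -6
dup         16 -6 -6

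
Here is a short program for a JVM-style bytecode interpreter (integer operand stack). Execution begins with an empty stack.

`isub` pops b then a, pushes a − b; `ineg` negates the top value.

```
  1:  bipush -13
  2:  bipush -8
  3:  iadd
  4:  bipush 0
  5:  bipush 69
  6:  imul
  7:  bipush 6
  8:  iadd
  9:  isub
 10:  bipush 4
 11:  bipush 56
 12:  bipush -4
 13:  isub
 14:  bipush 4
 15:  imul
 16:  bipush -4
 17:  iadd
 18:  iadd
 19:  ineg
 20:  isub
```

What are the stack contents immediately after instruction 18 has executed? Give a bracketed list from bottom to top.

[-27, 240]

bipush -13 -> -13
bipush -8  -> -13 -8
iadd       -> -21
bipush 0   -> -21 0
bipush 69  -> -21 0 69
imul       -> -21 0
bipush 6   -> -21 0 6
iadd       -> -21 6
isub       -> -27
bipush 4   -> -27 4
bipush 56  -> -27 4 56
bipush -4  -> -27 4 56 -4
isub       -> -27 4 60
bipush 4   -> -27 4 60 4
imul       -> -27 4 240
bipush -4  -> -27 4 240 -4
iadd       -> -27 4 236
iadd       -> -27 240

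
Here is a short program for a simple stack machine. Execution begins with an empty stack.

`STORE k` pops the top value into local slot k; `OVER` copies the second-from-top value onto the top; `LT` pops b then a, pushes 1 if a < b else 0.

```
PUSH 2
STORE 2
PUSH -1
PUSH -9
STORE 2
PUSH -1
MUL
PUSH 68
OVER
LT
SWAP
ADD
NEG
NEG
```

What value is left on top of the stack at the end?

1

PUSH 2  → [2]
STORE 2 → []
PUSH -1 → [-1]
PUSH -9 → [-1, -9]
STORE 2 → [-1]
PUSH -1 → [-1, -1]
MUL     → [1]
PUSH 68 → [1, 68]
OVER    → [1, 68, 1]
LT      → [1, 0]
SWAP    → [0, 1]
ADD     → [1]
NEG     → [-1]
NEG     → [1]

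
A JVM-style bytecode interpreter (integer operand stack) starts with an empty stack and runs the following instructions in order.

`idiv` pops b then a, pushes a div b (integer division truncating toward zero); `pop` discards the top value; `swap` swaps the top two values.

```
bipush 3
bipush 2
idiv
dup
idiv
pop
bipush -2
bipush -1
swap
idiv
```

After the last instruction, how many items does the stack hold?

bipush 3  -> 3
bipush 2  -> 3 2
idiv      -> 1
dup       -> 1 1
idiv      -> 1
pop       -> (empty)
bipush -2 -> -2
bipush -1 -> -2 -1
swap      -> -1 -2
idiv      -> 0

1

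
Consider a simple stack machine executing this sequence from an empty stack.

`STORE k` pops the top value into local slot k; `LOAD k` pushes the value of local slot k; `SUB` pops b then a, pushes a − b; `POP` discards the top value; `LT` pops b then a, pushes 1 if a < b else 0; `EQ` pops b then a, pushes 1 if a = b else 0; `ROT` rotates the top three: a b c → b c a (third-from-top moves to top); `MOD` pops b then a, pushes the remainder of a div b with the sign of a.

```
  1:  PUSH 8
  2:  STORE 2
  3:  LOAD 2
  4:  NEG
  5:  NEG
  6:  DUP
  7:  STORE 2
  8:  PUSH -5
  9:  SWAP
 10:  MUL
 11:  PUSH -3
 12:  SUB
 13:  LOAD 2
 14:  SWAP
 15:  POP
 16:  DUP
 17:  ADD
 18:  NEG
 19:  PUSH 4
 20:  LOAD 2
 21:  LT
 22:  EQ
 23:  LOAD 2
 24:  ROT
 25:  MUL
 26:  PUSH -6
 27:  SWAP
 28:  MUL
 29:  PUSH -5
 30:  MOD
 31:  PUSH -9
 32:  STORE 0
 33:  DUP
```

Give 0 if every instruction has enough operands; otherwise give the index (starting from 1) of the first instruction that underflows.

PUSH 8  -> [8]
STORE 2 -> []
LOAD 2  -> [8]
NEG     -> [-8]
NEG     -> [8]
DUP     -> [8, 8]
STORE 2 -> [8]
PUSH -5 -> [8, -5]
SWAP    -> [-5, 8]
MUL     -> [-40]
PUSH -3 -> [-40, -3]
SUB     -> [-37]
LOAD 2  -> [-37, 8]
SWAP    -> [8, -37]
POP     -> [8]
DUP     -> [8, 8]
ADD     -> [16]
NEG     -> [-16]
PUSH 4  -> [-16, 4]
LOAD 2  -> [-16, 4, 8]
LT      -> [-16, 1]
EQ      -> [0]
LOAD 2  -> [0, 8]
ROT  — needs 3 operands, stack has 2 → underflow

24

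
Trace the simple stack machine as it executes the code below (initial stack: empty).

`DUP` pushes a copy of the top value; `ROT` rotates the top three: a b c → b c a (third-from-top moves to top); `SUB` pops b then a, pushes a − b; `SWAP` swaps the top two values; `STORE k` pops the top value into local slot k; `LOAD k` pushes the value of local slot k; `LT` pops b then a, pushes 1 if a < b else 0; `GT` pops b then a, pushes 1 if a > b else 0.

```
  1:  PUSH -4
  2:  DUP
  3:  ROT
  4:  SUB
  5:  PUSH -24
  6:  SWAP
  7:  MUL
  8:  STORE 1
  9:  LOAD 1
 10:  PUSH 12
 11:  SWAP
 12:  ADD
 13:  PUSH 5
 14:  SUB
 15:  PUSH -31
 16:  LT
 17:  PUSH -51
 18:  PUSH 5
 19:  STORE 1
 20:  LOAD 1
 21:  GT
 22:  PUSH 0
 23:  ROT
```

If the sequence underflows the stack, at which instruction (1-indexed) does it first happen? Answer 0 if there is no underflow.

3

PUSH -4  [-4]
DUP      [-4, -4]
ROT  — needs 3 operands, stack has 2 → underflow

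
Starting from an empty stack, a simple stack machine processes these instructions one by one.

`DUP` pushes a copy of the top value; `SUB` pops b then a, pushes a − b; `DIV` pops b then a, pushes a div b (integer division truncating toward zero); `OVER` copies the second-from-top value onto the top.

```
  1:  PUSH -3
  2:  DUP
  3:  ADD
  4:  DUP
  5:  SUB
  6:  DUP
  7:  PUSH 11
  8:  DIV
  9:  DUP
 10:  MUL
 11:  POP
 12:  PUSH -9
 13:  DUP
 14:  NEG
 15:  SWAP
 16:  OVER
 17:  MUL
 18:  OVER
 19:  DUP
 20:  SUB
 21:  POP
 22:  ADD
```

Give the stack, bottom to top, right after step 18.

[0, 9, -81, 9]

PUSH -3 → [-3]
DUP     → [-3, -3]
ADD     → [-6]
DUP     → [-6, -6]
SUB     → [0]
DUP     → [0, 0]
PUSH 11 → [0, 0, 11]
DIV     → [0, 0]
DUP     → [0, 0, 0]
MUL     → [0, 0]
POP     → [0]
PUSH -9 → [0, -9]
DUP     → [0, -9, -9]
NEG     → [0, -9, 9]
SWAP    → [0, 9, -9]
OVER    → [0, 9, -9, 9]
MUL     → [0, 9, -81]
OVER    → [0, 9, -81, 9]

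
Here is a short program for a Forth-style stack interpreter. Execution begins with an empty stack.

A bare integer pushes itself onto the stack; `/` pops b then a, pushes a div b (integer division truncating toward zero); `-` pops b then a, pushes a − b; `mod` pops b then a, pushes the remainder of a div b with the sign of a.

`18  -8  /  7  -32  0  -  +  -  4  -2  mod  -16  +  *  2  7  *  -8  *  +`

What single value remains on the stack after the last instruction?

18  : 18
-8  : 18 -8
/   : -2
7   : -2 7
-32 : -2 7 -32
0   : -2 7 -32 0
-   : -2 7 -32
+   : -2 -25
-   : 23
4   : 23 4
-2  : 23 4 -2
mod : 23 0
-16 : 23 0 -16
+   : 23 -16
*   : -368
2   : -368 2
7   : -368 2 7
*   : -368 14
-8  : -368 14 -8
*   : -368 -112
+   : -480

-480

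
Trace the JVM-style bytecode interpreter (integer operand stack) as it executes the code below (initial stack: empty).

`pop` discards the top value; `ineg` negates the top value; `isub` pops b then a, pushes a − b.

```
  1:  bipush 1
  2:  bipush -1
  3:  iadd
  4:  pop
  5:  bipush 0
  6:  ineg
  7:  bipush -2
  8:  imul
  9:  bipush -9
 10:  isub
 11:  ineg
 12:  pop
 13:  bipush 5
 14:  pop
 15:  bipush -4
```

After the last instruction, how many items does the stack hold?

1

bipush 1  -> 1
bipush -1 -> 1 -1
iadd      -> 0
pop       -> (empty)
bipush 0  -> 0
ineg      -> 0
bipush -2 -> 0 -2
imul      -> 0
bipush -9 -> 0 -9
isub      -> 9
ineg      -> -9
pop       -> (empty)
bipush 5  -> 5
pop       -> (empty)
bipush -4 -> -4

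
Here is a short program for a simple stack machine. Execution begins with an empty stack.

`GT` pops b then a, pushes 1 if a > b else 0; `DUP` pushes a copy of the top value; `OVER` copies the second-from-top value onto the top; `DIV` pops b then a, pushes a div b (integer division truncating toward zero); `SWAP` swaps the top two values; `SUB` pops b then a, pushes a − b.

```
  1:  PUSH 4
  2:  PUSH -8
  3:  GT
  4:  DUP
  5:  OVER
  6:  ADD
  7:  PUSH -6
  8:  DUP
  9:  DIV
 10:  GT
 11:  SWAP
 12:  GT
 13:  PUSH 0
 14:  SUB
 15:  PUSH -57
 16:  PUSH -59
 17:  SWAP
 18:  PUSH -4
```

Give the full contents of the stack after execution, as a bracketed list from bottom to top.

PUSH 4    [4]
PUSH -8   [4, -8]
GT        [1]
DUP       [1, 1]
OVER      [1, 1, 1]
ADD       [1, 2]
PUSH -6   [1, 2, -6]
DUP       [1, 2, -6, -6]
DIV       [1, 2, 1]
GT        [1, 1]
SWAP      [1, 1]
GT        [0]
PUSH 0    [0, 0]
SUB       [0]
PUSH -57  [0, -57]
PUSH -59  [0, -57, -59]
SWAP      [0, -59, -57]
PUSH -4   [0, -59, -57, -4]

[0, -59, -57, -4]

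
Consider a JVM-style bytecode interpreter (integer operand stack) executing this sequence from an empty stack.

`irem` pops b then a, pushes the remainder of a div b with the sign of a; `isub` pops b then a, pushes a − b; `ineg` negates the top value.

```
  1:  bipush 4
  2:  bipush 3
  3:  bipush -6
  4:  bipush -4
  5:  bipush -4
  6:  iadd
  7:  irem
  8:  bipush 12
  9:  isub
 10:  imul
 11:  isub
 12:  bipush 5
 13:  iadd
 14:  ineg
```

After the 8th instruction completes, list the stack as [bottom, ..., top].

bipush 4  : 4
bipush 3  : 4 3
bipush -6 : 4 3 -6
bipush -4 : 4 3 -6 -4
bipush -4 : 4 3 -6 -4 -4
iadd      : 4 3 -6 -8
irem      : 4 3 -6
bipush 12 : 4 3 -6 12

[4, 3, -6, 12]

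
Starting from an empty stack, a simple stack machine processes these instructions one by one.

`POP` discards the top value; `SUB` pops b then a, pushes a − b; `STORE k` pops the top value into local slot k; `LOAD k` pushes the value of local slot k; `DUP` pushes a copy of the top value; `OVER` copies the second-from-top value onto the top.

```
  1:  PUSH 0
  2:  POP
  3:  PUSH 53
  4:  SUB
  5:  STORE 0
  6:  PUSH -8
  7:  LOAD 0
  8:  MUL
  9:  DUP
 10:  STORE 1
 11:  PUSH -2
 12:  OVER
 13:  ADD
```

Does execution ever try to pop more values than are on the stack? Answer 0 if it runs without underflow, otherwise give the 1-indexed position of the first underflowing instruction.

4

PUSH 0  -> 0
POP     -> (empty)
PUSH 53 -> 53
SUB  — needs 2 operands, stack has 1 → underflow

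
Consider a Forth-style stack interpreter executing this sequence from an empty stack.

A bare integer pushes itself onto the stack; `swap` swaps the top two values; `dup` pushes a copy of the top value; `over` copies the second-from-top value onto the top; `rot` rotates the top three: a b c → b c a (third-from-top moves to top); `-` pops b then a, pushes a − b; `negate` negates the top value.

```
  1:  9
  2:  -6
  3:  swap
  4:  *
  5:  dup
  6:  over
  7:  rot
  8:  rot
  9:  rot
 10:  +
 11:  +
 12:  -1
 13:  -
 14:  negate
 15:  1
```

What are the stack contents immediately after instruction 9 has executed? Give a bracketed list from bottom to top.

[-54, -54, -54]

9    : [9]
-6   : [9, -6]
swap : [-6, 9]
*    : [-54]
dup  : [-54, -54]
over : [-54, -54, -54]
rot  : [-54, -54, -54]
rot  : [-54, -54, -54]
rot  : [-54, -54, -54]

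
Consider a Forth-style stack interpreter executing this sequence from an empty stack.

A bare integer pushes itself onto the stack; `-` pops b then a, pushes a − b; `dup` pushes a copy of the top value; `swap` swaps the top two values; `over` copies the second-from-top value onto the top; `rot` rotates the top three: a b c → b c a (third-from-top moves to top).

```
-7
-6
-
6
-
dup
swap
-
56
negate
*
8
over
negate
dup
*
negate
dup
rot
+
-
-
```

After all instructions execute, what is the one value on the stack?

-7     : -7
-6     : -7 -6
-      : -1
6      : -1 6
-      : -7
dup    : -7 -7
swap   : -7 -7
-      : 0
56     : 0 56
negate : 0 -56
*      : 0
8      : 0 8
over   : 0 8 0
negate : 0 8 0
dup    : 0 8 0 0
*      : 0 8 0
negate : 0 8 0
dup    : 0 8 0 0
rot    : 0 0 0 8
+      : 0 0 8
-      : 0 -8
-      : 8

8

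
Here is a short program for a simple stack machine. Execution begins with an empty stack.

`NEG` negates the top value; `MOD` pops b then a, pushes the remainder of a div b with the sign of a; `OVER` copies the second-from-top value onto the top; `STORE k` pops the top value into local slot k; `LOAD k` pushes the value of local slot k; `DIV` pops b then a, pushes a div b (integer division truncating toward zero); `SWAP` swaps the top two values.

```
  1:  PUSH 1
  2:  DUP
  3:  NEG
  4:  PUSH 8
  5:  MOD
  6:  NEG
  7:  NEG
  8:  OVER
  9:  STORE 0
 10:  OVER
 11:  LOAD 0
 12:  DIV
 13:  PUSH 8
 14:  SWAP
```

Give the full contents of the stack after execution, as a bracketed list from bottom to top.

PUSH 1  : 1
DUP     : 1 1
NEG     : 1 -1
PUSH 8  : 1 -1 8
MOD     : 1 -1
NEG     : 1 1
NEG     : 1 -1
OVER    : 1 -1 1
STORE 0 : 1 -1
OVER    : 1 -1 1
LOAD 0  : 1 -1 1 1
DIV     : 1 -1 1
PUSH 8  : 1 -1 1 8
SWAP    : 1 -1 8 1

[1, -1, 8, 1]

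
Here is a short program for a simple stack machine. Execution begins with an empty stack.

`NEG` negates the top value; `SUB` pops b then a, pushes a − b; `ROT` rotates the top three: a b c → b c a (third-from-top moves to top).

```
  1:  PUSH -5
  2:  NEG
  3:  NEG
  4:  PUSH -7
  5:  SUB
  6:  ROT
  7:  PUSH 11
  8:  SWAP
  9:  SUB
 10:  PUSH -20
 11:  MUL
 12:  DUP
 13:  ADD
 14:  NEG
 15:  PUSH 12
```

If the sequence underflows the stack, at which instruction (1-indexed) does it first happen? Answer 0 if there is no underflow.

PUSH -5  [-5]
NEG      [5]
NEG      [-5]
PUSH -7  [-5, -7]
SUB      [2]
ROT  — needs 3 operands, stack has 1 → underflow

6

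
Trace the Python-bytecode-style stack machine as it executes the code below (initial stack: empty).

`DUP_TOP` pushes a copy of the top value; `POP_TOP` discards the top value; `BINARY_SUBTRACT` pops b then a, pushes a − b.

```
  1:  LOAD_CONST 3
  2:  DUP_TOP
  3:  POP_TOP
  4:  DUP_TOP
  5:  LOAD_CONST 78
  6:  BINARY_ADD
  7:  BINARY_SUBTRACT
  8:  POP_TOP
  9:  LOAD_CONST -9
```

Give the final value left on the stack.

LOAD_CONST 3     3
DUP_TOP          3 3
POP_TOP          3
DUP_TOP          3 3
LOAD_CONST 78    3 3 78
BINARY_ADD       3 81
BINARY_SUBTRACT  -78
POP_TOP          (empty)
LOAD_CONST -9    -9

-9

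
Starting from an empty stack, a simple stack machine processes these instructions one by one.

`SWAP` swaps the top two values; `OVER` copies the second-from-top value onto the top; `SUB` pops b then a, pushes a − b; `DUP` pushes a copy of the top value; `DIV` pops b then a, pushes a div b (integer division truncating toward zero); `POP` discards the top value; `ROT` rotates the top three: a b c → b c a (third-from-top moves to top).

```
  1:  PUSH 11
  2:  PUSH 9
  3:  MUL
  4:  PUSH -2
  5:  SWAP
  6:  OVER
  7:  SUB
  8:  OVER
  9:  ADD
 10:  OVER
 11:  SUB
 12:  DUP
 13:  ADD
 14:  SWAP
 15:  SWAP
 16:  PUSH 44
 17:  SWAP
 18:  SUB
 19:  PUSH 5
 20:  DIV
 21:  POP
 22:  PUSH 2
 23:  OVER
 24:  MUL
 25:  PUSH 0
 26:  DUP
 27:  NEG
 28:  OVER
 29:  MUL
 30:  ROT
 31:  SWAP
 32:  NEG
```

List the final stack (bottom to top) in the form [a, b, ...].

PUSH 11 → [11]
PUSH 9  → [11, 9]
MUL     → [99]
PUSH -2 → [99, -2]
SWAP    → [-2, 99]
OVER    → [-2, 99, -2]
SUB     → [-2, 101]
OVER    → [-2, 101, -2]
ADD     → [-2, 99]
OVER    → [-2, 99, -2]
SUB     → [-2, 101]
DUP     → [-2, 101, 101]
ADD     → [-2, 202]
SWAP    → [202, -2]
SWAP    → [-2, 202]
PUSH 44 → [-2, 202, 44]
SWAP    → [-2, 44, 202]
SUB     → [-2, -158]
PUSH 5  → [-2, -158, 5]
DIV     → [-2, -31]
POP     → [-2]
PUSH 2  → [-2, 2]
OVER    → [-2, 2, -2]
MUL     → [-2, -4]
PUSH 0  → [-2, -4, 0]
DUP     → [-2, -4, 0, 0]
NEG     → [-2, -4, 0, 0]
OVER    → [-2, -4, 0, 0, 0]
MUL     → [-2, -4, 0, 0]
ROT     → [-2, 0, 0, -4]
SWAP    → [-2, 0, -4, 0]
NEG     → [-2, 0, -4, 0]

[-2, 0, -4, 0]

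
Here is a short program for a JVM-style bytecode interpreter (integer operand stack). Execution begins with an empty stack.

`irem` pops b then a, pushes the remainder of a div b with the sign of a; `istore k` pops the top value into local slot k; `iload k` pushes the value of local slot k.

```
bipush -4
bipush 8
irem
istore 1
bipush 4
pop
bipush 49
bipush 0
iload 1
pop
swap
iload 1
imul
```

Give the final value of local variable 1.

bipush -4 -> -4
bipush 8  -> -4 8
irem      -> -4
istore 1  -> (empty)
bipush 4  -> 4
pop       -> (empty)
bipush 49 -> 49
bipush 0  -> 49 0
iload 1   -> 49 0 -4
pop       -> 49 0
swap      -> 0 49
iload 1   -> 0 49 -4
imul      -> 0 -196

-4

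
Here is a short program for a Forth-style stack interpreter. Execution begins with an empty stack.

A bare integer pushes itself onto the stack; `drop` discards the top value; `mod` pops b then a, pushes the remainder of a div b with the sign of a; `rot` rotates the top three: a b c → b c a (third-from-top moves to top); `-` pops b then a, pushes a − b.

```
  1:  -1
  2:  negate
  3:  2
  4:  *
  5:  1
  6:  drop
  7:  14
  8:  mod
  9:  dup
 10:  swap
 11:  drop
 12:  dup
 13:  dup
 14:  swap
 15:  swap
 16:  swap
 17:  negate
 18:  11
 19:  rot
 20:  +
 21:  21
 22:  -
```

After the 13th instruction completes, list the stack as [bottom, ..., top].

[2, 2, 2]

-1     → [-1]
negate → [1]
2      → [1, 2]
*      → [2]
1      → [2, 1]
drop   → [2]
14     → [2, 14]
mod    → [2]
dup    → [2, 2]
swap   → [2, 2]
drop   → [2]
dup    → [2, 2]
dup    → [2, 2, 2]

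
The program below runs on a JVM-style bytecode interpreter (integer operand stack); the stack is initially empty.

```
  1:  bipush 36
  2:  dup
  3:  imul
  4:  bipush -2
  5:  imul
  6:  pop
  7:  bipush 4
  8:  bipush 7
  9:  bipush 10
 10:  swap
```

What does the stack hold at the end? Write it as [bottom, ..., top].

[4, 10, 7]

bipush 36 : 36
dup       : 36 36
imul      : 1296
bipush -2 : 1296 -2
imul      : -2592
pop       : (empty)
bipush 4  : 4
bipush 7  : 4 7
bipush 10 : 4 7 10
swap      : 4 10 7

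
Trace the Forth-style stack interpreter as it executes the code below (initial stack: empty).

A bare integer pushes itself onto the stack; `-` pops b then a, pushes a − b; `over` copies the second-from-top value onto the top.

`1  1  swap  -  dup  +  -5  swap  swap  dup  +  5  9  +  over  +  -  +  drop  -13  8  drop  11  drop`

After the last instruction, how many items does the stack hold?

1    → [1]
1    → [1, 1]
swap → [1, 1]
-    → [0]
dup  → [0, 0]
+    → [0]
-5   → [0, -5]
swap → [-5, 0]
swap → [0, -5]
dup  → [0, -5, -5]
+    → [0, -10]
5    → [0, -10, 5]
9    → [0, -10, 5, 9]
+    → [0, -10, 14]
over → [0, -10, 14, -10]
+    → [0, -10, 4]
-    → [0, -14]
+    → [-14]
drop → []
-13  → [-13]
8    → [-13, 8]
drop → [-13]
11   → [-13, 11]
drop → [-13]

1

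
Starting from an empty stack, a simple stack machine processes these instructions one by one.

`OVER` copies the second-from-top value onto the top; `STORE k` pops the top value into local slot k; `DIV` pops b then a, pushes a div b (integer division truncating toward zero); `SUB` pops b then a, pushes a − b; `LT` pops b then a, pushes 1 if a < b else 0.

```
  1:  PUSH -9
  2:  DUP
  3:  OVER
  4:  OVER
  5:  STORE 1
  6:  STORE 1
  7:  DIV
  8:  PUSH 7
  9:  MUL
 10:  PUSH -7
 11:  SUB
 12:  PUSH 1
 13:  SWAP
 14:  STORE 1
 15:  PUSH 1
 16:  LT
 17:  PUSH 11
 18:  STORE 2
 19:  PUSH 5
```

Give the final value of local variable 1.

14

PUSH -9 → [-9]
DUP     → [-9, -9]
OVER    → [-9, -9, -9]
OVER    → [-9, -9, -9, -9]
STORE 1 → [-9, -9, -9]
STORE 1 → [-9, -9]
DIV     → [1]
PUSH 7  → [1, 7]
MUL     → [7]
PUSH -7 → [7, -7]
SUB     → [14]
PUSH 1  → [14, 1]
SWAP    → [1, 14]
STORE 1 → [1]
PUSH 1  → [1, 1]
LT      → [0]
PUSH 11 → [0, 11]
STORE 2 → [0]
PUSH 5  → [0, 5]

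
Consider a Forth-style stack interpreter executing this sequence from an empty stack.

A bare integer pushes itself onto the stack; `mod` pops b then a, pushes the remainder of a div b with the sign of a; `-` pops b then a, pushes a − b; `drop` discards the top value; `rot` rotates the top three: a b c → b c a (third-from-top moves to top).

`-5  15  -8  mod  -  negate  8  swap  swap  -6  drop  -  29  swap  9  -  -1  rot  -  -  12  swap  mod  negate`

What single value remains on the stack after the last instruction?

-5     → -5
15     → -5 15
-8     → -5 15 -8
mod    → -5 7
-      → -12
negate → 12
8      → 12 8
swap   → 8 12
swap   → 12 8
-6     → 12 8 -6
drop   → 12 8
-      → 4
29     → 4 29
swap   → 29 4
9      → 29 4 9
-      → 29 -5
-1     → 29 -5 -1
rot    → -5 -1 29
-      → -5 -30
-      → 25
12     → 25 12
swap   → 12 25
mod    → 12
negate → -12

-12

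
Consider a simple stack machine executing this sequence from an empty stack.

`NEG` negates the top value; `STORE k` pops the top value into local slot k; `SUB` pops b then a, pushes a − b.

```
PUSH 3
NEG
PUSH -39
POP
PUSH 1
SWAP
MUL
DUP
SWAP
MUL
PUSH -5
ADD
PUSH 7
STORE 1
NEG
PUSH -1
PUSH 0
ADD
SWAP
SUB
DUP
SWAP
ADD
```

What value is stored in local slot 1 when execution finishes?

PUSH 3    [3]
NEG       [-3]
PUSH -39  [-3, -39]
POP       [-3]
PUSH 1    [-3, 1]
SWAP      [1, -3]
MUL       [-3]
DUP       [-3, -3]
SWAP      [-3, -3]
MUL       [9]
PUSH -5   [9, -5]
ADD       [4]
PUSH 7    [4, 7]
STORE 1   [4]
NEG       [-4]
PUSH -1   [-4, -1]
PUSH 0    [-4, -1, 0]
ADD       [-4, -1]
SWAP      [-1, -4]
SUB       [3]
DUP       [3, 3]
SWAP      [3, 3]
ADD       [6]

7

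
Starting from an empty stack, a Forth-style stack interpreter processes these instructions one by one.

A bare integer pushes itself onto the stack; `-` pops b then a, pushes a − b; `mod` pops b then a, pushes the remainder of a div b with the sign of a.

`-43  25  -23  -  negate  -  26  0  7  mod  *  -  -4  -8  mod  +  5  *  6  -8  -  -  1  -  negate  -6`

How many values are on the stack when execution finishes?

-43    → [-43]
25     → [-43, 25]
-23    → [-43, 25, -23]
-      → [-43, 48]
negate → [-43, -48]
-      → [5]
26     → [5, 26]
0      → [5, 26, 0]
7      → [5, 26, 0, 7]
mod    → [5, 26, 0]
*      → [5, 0]
-      → [5]
-4     → [5, -4]
-8     → [5, -4, -8]
mod    → [5, -4]
+      → [1]
5      → [1, 5]
*      → [5]
6      → [5, 6]
-8     → [5, 6, -8]
-      → [5, 14]
-      → [-9]
1      → [-9, 1]
-      → [-10]
negate → [10]
-6     → [10, -6]

2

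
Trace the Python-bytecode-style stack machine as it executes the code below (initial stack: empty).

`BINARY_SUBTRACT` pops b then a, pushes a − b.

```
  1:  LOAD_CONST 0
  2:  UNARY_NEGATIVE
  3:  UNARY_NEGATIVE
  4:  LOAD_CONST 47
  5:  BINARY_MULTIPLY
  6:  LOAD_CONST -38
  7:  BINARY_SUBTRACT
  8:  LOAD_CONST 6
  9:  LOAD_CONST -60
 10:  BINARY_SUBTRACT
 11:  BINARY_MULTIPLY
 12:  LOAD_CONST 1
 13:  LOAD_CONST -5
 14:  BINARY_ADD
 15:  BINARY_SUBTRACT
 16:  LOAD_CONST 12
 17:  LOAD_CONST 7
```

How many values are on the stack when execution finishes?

3

LOAD_CONST 0    -> [0]
UNARY_NEGATIVE  -> [0]
UNARY_NEGATIVE  -> [0]
LOAD_CONST 47   -> [0, 47]
BINARY_MULTIPLY -> [0]
LOAD_CONST -38  -> [0, -38]
BINARY_SUBTRACT -> [38]
LOAD_CONST 6    -> [38, 6]
LOAD_CONST -60  -> [38, 6, -60]
BINARY_SUBTRACT -> [38, 66]
BINARY_MULTIPLY -> [2508]
LOAD_CONST 1    -> [2508, 1]
LOAD_CONST -5   -> [2508, 1, -5]
BINARY_ADD      -> [2508, -4]
BINARY_SUBTRACT -> [2512]
LOAD_CONST 12   -> [2512, 12]
LOAD_CONST 7    -> [2512, 12, 7]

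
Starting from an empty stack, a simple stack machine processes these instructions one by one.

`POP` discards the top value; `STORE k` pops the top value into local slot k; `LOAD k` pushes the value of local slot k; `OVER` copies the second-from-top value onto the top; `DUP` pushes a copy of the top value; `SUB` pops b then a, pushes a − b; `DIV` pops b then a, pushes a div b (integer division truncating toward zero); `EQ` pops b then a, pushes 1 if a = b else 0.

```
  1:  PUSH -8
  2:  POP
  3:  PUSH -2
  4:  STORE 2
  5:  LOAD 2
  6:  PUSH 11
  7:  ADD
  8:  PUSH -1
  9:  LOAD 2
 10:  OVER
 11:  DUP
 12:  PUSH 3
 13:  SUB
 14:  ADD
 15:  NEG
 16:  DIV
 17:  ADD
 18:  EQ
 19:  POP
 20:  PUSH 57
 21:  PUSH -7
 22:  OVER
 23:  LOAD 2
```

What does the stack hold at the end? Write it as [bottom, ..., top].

PUSH -8  [-8]
POP      []
PUSH -2  [-2]
STORE 2  []
LOAD 2   [-2]
PUSH 11  [-2, 11]
ADD      [9]
PUSH -1  [9, -1]
LOAD 2   [9, -1, -2]
OVER     [9, -1, -2, -1]
DUP      [9, -1, -2, -1, -1]
PUSH 3   [9, -1, -2, -1, -1, 3]
SUB      [9, -1, -2, -1, -4]
ADD      [9, -1, -2, -5]
NEG      [9, -1, -2, 5]
DIV      [9, -1, 0]
ADD      [9, -1]
EQ       [0]
POP      []
PUSH 57  [57]
PUSH -7  [57, -7]
OVER     [57, -7, 57]
LOAD 2   [57, -7, 57, -2]

[57, -7, 57, -2]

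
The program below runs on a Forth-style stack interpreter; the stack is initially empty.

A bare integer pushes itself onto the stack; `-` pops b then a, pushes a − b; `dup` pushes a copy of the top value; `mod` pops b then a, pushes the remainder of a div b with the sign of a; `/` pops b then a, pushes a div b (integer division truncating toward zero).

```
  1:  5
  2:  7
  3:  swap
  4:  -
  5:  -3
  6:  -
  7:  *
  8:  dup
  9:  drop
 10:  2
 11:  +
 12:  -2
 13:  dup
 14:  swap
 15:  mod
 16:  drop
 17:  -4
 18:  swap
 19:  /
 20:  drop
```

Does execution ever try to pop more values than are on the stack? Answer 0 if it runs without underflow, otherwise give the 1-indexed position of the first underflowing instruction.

5    : [5]
7    : [5, 7]
swap : [7, 5]
-    : [2]
-3   : [2, -3]
-    : [5]
*  — needs 2 operands, stack has 1 → underflow

7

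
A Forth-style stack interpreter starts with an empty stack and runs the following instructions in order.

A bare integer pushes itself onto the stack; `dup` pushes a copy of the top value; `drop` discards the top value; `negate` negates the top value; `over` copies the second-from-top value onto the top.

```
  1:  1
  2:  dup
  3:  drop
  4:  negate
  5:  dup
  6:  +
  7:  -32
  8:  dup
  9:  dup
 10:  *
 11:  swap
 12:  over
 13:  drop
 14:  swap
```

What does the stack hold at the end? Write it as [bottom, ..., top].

1       [1]
dup     [1, 1]
drop    [1]
negate  [-1]
dup     [-1, -1]
+       [-2]
-32     [-2, -32]
dup     [-2, -32, -32]
dup     [-2, -32, -32, -32]
*       [-2, -32, 1024]
swap    [-2, 1024, -32]
over    [-2, 1024, -32, 1024]
drop    [-2, 1024, -32]
swap    [-2, -32, 1024]

[-2, -32, 1024]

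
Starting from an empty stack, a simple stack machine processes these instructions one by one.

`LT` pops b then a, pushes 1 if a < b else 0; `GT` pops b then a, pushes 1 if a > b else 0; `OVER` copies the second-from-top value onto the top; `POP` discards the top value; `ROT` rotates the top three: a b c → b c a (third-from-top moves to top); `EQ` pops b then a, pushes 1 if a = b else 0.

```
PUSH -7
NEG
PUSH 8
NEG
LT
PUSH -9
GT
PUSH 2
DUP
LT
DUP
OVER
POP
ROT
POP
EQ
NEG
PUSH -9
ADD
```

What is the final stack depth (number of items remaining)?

PUSH -7 -> -7
NEG     -> 7
PUSH 8  -> 7 8
NEG     -> 7 -8
LT      -> 0
PUSH -9 -> 0 -9
GT      -> 1
PUSH 2  -> 1 2
DUP     -> 1 2 2
LT      -> 1 0
DUP     -> 1 0 0
OVER    -> 1 0 0 0
POP     -> 1 0 0
ROT     -> 0 0 1
POP     -> 0 0
EQ      -> 1
NEG     -> -1
PUSH -9 -> -1 -9
ADD     -> -10

1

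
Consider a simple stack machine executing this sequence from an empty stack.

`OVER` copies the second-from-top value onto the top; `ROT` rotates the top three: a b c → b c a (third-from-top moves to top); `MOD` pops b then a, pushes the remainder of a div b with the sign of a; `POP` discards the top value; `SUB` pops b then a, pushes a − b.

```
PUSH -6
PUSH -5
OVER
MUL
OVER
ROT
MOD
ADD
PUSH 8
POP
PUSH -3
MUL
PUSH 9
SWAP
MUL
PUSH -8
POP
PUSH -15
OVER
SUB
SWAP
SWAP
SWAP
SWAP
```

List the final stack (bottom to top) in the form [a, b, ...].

PUSH -6   [-6]
PUSH -5   [-6, -5]
OVER      [-6, -5, -6]
MUL       [-6, 30]
OVER      [-6, 30, -6]
ROT       [30, -6, -6]
MOD       [30, 0]
ADD       [30]
PUSH 8    [30, 8]
POP       [30]
PUSH -3   [30, -3]
MUL       [-90]
PUSH 9    [-90, 9]
SWAP      [9, -90]
MUL       [-810]
PUSH -8   [-810, -8]
POP       [-810]
PUSH -15  [-810, -15]
OVER      [-810, -15, -810]
SUB       [-810, 795]
SWAP      [795, -810]
SWAP      [-810, 795]
SWAP      [795, -810]
SWAP      [-810, 795]

[-810, 795]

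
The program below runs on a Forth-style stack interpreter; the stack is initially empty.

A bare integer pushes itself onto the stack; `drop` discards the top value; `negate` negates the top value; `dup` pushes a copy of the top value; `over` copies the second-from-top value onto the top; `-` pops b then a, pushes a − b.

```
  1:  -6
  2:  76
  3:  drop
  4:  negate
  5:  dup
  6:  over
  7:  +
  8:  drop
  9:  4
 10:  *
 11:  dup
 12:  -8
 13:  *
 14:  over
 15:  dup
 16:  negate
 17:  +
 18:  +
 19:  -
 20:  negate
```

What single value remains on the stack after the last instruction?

-216

-6     : [-6]
76     : [-6, 76]
drop   : [-6]
negate : [6]
dup    : [6, 6]
over   : [6, 6, 6]
+      : [6, 12]
drop   : [6]
4      : [6, 4]
*      : [24]
dup    : [24, 24]
-8     : [24, 24, -8]
*      : [24, -192]
over   : [24, -192, 24]
dup    : [24, -192, 24, 24]
negate : [24, -192, 24, -24]
+      : [24, -192, 0]
+      : [24, -192]
-      : [216]
negate : [-216]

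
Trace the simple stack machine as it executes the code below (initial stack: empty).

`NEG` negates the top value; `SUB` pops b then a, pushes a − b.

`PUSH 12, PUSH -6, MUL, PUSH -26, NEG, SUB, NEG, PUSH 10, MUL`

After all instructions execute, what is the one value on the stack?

PUSH 12  -> 12
PUSH -6  -> 12 -6
MUL      -> -72
PUSH -26 -> -72 -26
NEG      -> -72 26
SUB      -> -98
NEG      -> 98
PUSH 10  -> 98 10
MUL      -> 980

980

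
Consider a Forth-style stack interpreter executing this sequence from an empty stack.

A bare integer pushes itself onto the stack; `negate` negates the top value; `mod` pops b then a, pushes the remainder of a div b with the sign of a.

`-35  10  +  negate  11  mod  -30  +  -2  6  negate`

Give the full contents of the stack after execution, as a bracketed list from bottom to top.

[-27, -2, -6]

-35    → [-35]
10     → [-35, 10]
+      → [-25]
negate → [25]
11     → [25, 11]
mod    → [3]
-30    → [3, -30]
+      → [-27]
-2     → [-27, -2]
6      → [-27, -2, 6]
negate → [-27, -2, -6]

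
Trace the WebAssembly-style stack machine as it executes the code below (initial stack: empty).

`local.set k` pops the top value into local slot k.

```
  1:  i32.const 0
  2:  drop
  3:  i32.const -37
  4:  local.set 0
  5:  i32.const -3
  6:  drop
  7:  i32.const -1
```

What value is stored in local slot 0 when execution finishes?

-37

i32.const 0   → 0
drop          → (empty)
i32.const -37 → -37
local.set 0   → (empty)
i32.const -3  → -3
drop          → (empty)
i32.const -1  → -1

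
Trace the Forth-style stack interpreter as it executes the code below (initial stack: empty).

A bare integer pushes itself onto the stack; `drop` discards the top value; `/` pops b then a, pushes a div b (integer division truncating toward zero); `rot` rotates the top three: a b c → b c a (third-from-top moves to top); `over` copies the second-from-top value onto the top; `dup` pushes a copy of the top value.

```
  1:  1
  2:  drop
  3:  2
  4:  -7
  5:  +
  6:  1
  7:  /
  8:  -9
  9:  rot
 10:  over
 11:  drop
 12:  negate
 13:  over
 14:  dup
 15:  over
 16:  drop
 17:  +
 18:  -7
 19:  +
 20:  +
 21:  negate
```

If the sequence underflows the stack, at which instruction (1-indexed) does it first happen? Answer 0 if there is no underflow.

1    -> 1
drop -> (empty)
2    -> 2
-7   -> 2 -7
+    -> -5
1    -> -5 1
/    -> -5
-9   -> -5 -9
rot  — needs 3 operands, stack has 2 → underflow

9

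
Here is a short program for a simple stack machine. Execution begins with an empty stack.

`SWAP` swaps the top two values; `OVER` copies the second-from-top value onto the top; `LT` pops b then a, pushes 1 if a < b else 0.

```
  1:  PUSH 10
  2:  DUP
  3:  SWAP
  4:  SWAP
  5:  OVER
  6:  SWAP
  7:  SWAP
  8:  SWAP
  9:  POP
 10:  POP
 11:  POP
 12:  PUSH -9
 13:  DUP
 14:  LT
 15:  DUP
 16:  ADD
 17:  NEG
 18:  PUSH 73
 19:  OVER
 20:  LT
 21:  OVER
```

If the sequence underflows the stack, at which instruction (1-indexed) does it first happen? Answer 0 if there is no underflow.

0

PUSH 10 : 10
DUP     : 10 10
SWAP    : 10 10
SWAP    : 10 10
OVER    : 10 10 10
SWAP    : 10 10 10
SWAP    : 10 10 10
SWAP    : 10 10 10
POP     : 10 10
POP     : 10
POP     : (empty)
PUSH -9 : -9
DUP     : -9 -9
LT      : 0
DUP     : 0 0
ADD     : 0
NEG     : 0
PUSH 73 : 0 73
OVER    : 0 73 0
LT      : 0 0
OVER    : 0 0 0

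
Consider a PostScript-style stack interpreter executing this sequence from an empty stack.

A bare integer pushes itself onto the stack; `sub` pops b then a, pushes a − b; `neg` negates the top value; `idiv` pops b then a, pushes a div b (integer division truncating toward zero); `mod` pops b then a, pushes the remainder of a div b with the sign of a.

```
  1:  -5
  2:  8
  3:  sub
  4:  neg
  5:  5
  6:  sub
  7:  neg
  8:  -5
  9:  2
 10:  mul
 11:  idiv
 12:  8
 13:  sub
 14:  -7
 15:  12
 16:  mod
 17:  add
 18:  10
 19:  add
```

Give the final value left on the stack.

-5   → [-5]
8    → [-5, 8]
sub  → [-13]
neg  → [13]
5    → [13, 5]
sub  → [8]
neg  → [-8]
-5   → [-8, -5]
2    → [-8, -5, 2]
mul  → [-8, -10]
idiv → [0]
8    → [0, 8]
sub  → [-8]
-7   → [-8, -7]
12   → [-8, -7, 12]
mod  → [-8, -7]
add  → [-15]
10   → [-15, 10]
add  → [-5]

-5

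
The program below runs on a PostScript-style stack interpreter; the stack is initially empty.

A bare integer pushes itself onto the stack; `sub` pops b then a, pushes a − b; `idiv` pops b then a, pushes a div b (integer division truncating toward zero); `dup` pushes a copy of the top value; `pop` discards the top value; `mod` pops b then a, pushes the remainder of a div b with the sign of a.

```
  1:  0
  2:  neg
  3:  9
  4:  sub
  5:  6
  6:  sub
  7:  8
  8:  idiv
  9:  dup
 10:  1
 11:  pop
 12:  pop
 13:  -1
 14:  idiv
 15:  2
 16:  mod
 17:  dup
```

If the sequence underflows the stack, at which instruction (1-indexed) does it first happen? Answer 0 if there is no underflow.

0    -> [0]
neg  -> [0]
9    -> [0, 9]
sub  -> [-9]
6    -> [-9, 6]
sub  -> [-15]
8    -> [-15, 8]
idiv -> [-1]
dup  -> [-1, -1]
1    -> [-1, -1, 1]
pop  -> [-1, -1]
pop  -> [-1]
-1   -> [-1, -1]
idiv -> [1]
2    -> [1, 2]
mod  -> [1]
dup  -> [1, 1]

0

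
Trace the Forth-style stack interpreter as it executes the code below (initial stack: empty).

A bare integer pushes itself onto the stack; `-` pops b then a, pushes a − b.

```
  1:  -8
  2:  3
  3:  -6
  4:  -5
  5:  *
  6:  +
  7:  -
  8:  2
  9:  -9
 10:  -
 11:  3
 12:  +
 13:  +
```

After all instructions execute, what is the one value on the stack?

-27

-8 -> -8
3  -> -8 3
-6 -> -8 3 -6
-5 -> -8 3 -6 -5
*  -> -8 3 30
+  -> -8 33
-  -> -41
2  -> -41 2
-9 -> -41 2 -9
-  -> -41 11
3  -> -41 11 3
+  -> -41 14
+  -> -27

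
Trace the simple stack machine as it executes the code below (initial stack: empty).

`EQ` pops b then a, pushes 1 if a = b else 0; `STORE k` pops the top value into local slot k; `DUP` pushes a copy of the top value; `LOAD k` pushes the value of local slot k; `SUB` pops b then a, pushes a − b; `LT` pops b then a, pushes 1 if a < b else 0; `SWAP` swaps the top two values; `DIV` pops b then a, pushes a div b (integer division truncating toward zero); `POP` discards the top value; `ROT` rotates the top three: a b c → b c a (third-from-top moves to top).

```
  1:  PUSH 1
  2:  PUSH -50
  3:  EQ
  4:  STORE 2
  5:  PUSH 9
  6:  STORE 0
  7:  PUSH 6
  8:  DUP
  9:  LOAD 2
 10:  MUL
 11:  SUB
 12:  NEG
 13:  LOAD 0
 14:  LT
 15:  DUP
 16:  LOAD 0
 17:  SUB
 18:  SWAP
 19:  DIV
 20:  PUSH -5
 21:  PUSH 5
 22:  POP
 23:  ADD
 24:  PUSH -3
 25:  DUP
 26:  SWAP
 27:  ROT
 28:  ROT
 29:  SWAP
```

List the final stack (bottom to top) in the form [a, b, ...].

PUSH 1    [1]
PUSH -50  [1, -50]
EQ        [0]
STORE 2   []
PUSH 9    [9]
STORE 0   []
PUSH 6    [6]
DUP       [6, 6]
LOAD 2    [6, 6, 0]
MUL       [6, 0]
SUB       [6]
NEG       [-6]
LOAD 0    [-6, 9]
LT        [1]
DUP       [1, 1]
LOAD 0    [1, 1, 9]
SUB       [1, -8]
SWAP      [-8, 1]
DIV       [-8]
PUSH -5   [-8, -5]
PUSH 5    [-8, -5, 5]
POP       [-8, -5]
ADD       [-13]
PUSH -3   [-13, -3]
DUP       [-13, -3, -3]
SWAP      [-13, -3, -3]
ROT       [-3, -3, -13]
ROT       [-3, -13, -3]
SWAP      [-3, -3, -13]

[-3, -3, -13]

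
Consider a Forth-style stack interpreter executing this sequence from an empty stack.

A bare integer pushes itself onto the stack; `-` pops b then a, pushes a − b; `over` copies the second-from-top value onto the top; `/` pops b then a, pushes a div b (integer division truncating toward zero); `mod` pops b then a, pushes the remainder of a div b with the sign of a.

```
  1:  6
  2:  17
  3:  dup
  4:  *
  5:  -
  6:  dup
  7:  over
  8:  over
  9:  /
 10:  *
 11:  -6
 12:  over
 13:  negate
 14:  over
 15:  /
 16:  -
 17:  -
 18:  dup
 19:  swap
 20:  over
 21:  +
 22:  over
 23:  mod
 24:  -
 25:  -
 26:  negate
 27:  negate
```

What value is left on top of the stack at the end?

41

6      : 6
17     : 6 17
dup    : 6 17 17
*      : 6 289
-      : -283
dup    : -283 -283
over   : -283 -283 -283
over   : -283 -283 -283 -283
/      : -283 -283 1
*      : -283 -283
-6     : -283 -283 -6
over   : -283 -283 -6 -283
negate : -283 -283 -6 283
over   : -283 -283 -6 283 -6
/      : -283 -283 -6 -47
-      : -283 -283 41
-      : -283 -324
dup    : -283 -324 -324
swap   : -283 -324 -324
over   : -283 -324 -324 -324
+      : -283 -324 -648
over   : -283 -324 -648 -324
mod    : -283 -324 0
-      : -283 -324
-      : 41
negate : -41
negate : 41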